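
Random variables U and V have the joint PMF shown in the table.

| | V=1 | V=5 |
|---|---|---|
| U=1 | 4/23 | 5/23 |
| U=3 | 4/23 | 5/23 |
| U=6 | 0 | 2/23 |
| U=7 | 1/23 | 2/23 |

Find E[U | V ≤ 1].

23/9

P(V ≤ 1) = 9/23.
Σ U·P over the event = 1·(4/23) + 3·(4/23) + 7·(1/23) = 1.
E[U | V ≤ 1] = (1) / (9/23) = 23/9.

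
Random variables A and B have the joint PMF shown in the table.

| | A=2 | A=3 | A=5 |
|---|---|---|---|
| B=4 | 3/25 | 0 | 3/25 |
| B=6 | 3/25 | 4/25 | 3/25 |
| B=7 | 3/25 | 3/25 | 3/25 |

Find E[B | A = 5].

P(A = 5) = 9/25.
Σ B·P over the event = 4·(3/25) + 6·(3/25) + 7·(3/25) = 51/25.
E[B | A = 5] = (51/25) / (9/25) = 17/3.

17/3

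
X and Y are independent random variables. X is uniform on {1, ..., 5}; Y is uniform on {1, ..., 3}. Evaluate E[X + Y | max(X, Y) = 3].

24/5

P(max(X, Y) = 3) = 1/3.
Summing (X+Y)·P(x,y) over outcomes with max(X, Y) = 3 gives 8/5.
E[X + Y | max(X, Y) = 3] = (8/5) / (1/3) = 24/5.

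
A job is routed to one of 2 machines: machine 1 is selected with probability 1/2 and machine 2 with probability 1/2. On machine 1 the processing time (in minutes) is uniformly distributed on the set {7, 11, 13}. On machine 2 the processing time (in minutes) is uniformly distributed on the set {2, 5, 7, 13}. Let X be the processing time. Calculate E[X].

E[X | machine 1] = (7+11+13)/3 = 31/3.
E[X | machine 2] = (2+5+7+13)/4 = 27/4.
By the law of total expectation,
E[X] = (1/2)·(31/3) + (1/2)·(27/4) = 205/24.

205/24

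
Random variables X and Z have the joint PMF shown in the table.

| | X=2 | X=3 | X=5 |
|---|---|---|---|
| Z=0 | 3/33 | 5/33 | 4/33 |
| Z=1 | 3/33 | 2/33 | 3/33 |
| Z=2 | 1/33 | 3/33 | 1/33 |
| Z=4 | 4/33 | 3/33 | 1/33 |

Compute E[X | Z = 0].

41/12

P(Z = 0) = 4/11.
Summing X·P(X=x,Z=y) over the conditioning event gives 41/33.
E[X | Z = 0] = (41/33) / (4/11) = 41/12.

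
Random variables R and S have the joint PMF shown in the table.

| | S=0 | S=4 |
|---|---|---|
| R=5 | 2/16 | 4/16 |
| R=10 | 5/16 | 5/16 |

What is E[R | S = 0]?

P(S = 0) = 7/16.
Σ R·P over the event = 5·(2/16) + 10·(5/16) = 15/4.
E[R | S = 0] = (15/4) / (7/16) = 60/7.

60/7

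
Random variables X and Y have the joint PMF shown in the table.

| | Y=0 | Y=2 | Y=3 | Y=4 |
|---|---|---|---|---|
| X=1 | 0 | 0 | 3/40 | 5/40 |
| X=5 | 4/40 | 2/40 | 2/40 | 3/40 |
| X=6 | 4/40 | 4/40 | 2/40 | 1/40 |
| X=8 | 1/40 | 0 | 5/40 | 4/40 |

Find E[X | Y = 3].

65/12

P(Y = 3) = 3/10.
Σ X·P over the event = 1·(3/40) + 5·(2/40) + 6·(2/40) + 8·(5/40) = 13/8.
E[X | Y = 3] = (13/8) / (3/10) = 65/12.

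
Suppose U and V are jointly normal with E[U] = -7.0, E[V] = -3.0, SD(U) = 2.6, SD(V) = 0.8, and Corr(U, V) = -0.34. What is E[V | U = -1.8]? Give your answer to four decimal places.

E[V | U=x] = μ_V + ρ(σ_V/σ_U)(x − μ_U) for jointly normal variables.
E[V | U=-1.8] = -3.0 + (-0.34)·(0.8/2.6)·(-1.8 − (-7.0)) = -3.0 + (-0.10462)·(5.2) = -3.5440.

-3.5440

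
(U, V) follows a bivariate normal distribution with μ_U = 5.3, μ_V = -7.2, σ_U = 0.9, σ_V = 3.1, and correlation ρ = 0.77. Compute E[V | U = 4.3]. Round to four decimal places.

-9.8522

E[V | U=x] = μ_V + ρ(σ_V/σ_U)(x − μ_U) for jointly normal variables.
E[V | U=4.3] = -7.2 + (0.77)·(3.1/0.9)·(4.3 − (5.3)) = -7.2 + (2.6522)·(-1) = -9.8522.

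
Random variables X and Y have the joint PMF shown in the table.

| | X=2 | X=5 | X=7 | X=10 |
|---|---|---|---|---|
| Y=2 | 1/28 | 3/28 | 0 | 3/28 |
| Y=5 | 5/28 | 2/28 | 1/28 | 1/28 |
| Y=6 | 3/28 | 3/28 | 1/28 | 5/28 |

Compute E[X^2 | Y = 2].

379/7

P(Y = 2) = 1/4.
Σ X^2·P over the event = 4·(1/28) + 25·(3/28) + 100·(3/28) = 379/28.
E[X^2 | Y = 2] = (379/28) / (1/4) = 379/7.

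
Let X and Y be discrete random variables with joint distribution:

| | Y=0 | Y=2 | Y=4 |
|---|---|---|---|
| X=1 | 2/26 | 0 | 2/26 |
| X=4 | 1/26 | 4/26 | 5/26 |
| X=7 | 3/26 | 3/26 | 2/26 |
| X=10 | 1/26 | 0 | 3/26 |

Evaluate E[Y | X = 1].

2

P(X = 1) = 2/13.
Σ Y·P over the event = 0·(2/26) + 4·(2/26) = 4/13.
E[Y | X = 1] = (4/13) / (2/13) = 2.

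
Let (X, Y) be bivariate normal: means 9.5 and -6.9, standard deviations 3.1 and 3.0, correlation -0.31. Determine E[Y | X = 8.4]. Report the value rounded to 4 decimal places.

-6.5700

E[Y | X=x] = μ_Y + ρ(σ_Y/σ_X)(x − μ_X) for jointly normal variables.
E[Y | X=8.4] = -6.9 + (-0.31)·(3.0/3.1)·(8.4 − (9.5)) = -6.9 + (-0.3)·(-1.1) = -6.5700.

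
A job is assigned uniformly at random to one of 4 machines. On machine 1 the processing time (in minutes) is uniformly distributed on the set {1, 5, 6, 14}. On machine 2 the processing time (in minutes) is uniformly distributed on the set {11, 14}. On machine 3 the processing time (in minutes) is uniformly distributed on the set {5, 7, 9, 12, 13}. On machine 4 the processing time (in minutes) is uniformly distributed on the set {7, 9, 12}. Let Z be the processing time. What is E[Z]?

E[Z | machine 1] = (1+5+6+14)/4 = 13/2.
E[Z | machine 2] = (11+14)/2 = 25/2.
E[Z | machine 3] = (5+7+9+12+13)/5 = 46/5.
E[Z | machine 4] = (7+9+12)/3 = 28/3.
E[Z] = (1/4)·(13/2) + (1/4)·(25/2) + (1/4)·(46/5) + (1/4)·(28/3) = 563/60.

563/60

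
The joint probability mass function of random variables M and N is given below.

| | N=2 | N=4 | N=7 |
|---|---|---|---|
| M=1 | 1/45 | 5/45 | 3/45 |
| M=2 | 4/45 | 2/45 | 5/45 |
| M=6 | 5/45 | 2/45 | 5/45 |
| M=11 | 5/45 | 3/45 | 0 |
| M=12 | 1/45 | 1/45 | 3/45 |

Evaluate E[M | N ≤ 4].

172/29

P(N ≤ 4) = 29/45.
Summing M·P(M=x,N=y) over the conditioning event gives 172/45.
E[M | N ≤ 4] = (172/45) / (29/45) = 172/29.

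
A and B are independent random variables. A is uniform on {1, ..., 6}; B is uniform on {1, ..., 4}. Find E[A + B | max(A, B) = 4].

P(max(A, B) = 4) = 7/24.
Summing (A+B)·P(x,y) over outcomes with max(A, B) = 4 gives 11/6.
E[A + B | max(A, B) = 4] = (11/6) / (7/24) = 44/7.

44/7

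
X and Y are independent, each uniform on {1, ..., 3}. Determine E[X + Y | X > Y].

Outcomes with X > Y: (2,1), (3,1), (3,2), each with probability 1/9.
E[X + Y | X > Y] = (3 + 4 + 5) / 3 = 4.

4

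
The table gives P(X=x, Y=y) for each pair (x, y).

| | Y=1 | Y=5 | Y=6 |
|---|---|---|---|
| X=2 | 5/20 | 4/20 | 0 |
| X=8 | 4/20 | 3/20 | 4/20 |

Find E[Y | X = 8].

43/11

P(X = 8) = 11/20.
Σ Y·P over the event = 1·(4/20) + 5·(3/20) + 6·(4/20) = 43/20.
E[Y | X = 8] = (43/20) / (11/20) = 43/11.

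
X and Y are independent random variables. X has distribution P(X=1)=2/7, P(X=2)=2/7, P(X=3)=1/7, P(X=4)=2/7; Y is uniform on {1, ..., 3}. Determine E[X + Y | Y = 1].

P(Y = 1) = 1/3.
Summing (X+Y)·P(x,y) over outcomes with Y = 1 gives 8/7.
E[X + Y | Y = 1] = (8/7) / (1/3) = 24/7.

24/7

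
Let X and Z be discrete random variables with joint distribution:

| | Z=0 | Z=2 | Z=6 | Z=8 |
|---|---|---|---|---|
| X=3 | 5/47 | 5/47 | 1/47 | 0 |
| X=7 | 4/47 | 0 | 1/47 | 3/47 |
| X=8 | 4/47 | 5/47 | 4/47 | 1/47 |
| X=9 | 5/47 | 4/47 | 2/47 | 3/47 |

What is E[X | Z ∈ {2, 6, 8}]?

207/29

P(Z ∈ {2, 6, 8}) = 29/47.
Summing X·P(X=x,Z=y) over the conditioning event gives 207/47.
E[X | Z ∈ {2, 6, 8}] = (207/47) / (29/47) = 207/29.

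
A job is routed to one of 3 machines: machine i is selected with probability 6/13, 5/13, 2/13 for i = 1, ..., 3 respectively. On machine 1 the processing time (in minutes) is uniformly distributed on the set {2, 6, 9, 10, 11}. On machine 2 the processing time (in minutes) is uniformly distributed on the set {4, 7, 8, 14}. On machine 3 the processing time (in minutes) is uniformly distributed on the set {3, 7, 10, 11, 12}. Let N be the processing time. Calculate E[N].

E[N | machine 1] = (2+6+9+10+11)/5 = 38/5.
E[N | machine 2] = (4+7+8+14)/4 = 33/4.
E[N | machine 3] = (3+7+10+11+12)/5 = 43/5.
By the law of total expectation,
E[N] = (6/13)·(38/5) + (5/13)·(33/4) + (2/13)·(43/5) = 2081/260.

2081/260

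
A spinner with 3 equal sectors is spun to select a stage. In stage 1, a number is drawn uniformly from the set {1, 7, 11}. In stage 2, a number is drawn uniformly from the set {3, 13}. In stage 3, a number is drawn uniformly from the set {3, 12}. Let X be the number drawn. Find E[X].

E[X | stage 1] = (1+7+11)/3 = 19/3.
E[X | stage 2] = (3+13)/2 = 8.
E[X | stage 3] = (3+12)/2 = 15/2.
By the law of total expectation,
E[X] = (1/3)·(19/3) + (1/3)·(8) + (1/3)·(15/2) = 131/18.

131/18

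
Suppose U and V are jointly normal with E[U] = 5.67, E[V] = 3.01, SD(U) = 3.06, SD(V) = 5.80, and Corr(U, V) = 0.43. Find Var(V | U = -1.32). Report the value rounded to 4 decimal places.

27.4200

For a bivariate normal, Var(V | U=x) = σ_V²(1 − ρ²).
Var(V | U=-1.32) = (5.80)²·(1 − (0.43)²) = 33.64·0.8151 = 27.4200.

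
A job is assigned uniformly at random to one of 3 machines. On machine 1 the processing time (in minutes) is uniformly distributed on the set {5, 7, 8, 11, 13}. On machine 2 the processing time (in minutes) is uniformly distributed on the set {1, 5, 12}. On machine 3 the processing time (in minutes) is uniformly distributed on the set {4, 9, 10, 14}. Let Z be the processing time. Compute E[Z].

481/60

E[Z | machine 1] = (5+7+8+11+13)/5 = 44/5.
E[Z | machine 2] = (1+5+12)/3 = 6.
E[Z | machine 3] = (4+9+10+14)/4 = 37/4.
E[Z] = (1/3)·(44/5) + (1/3)·(6) + (1/3)·(37/4) = 481/60.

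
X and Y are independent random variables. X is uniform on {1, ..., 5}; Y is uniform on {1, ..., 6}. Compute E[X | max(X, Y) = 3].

Outcomes with max(X, Y) = 3: (1,3), (2,3), (3,1), (3,2), (3,3), each with probability 1/30.
E[X | max(X, Y) = 3] = (1 + 2 + 3 + 3 + 3) / 5 = 12/5.

12/5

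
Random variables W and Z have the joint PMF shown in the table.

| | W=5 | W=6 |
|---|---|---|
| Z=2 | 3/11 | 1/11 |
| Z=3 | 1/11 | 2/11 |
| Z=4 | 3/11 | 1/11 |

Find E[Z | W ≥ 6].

P(W ≥ 6) = 4/11.
Σ Z·P over the event = 2·(1/11) + 3·(2/11) + 4·(1/11) = 12/11.
E[Z | W ≥ 6] = (12/11) / (4/11) = 3.

3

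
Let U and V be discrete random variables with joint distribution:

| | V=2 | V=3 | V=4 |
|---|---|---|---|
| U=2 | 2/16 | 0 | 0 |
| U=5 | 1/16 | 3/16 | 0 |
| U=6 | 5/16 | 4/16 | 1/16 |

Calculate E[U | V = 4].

6

P(V = 4) = 1/16.
Σ U·P over the event = 6·(1/16) = 3/8.
E[U | V = 4] = (3/8) / (1/16) = 6.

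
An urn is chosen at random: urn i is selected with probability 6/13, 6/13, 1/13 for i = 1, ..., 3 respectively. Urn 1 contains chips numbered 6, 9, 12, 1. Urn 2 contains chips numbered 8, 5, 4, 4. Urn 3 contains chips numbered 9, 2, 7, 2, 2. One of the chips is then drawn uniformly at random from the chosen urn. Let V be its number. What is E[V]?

E[V | urn 1] = (6+9+12+1)/4 = 7.
E[V | urn 2] = (8+5+4+4)/4 = 21/4.
E[V | urn 3] = (9+2+7+2+2)/5 = 22/5.
By the law of total expectation,
E[V] = (6/13)·(7) + (6/13)·(21/4) + (1/13)·(22/5) = 779/130.

779/130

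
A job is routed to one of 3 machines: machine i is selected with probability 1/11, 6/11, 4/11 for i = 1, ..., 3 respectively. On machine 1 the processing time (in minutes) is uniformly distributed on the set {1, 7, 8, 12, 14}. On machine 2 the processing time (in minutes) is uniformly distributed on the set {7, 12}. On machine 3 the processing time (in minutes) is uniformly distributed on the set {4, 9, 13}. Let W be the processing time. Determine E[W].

1501/165

E[W | machine 1] = (1+7+8+12+14)/5 = 42/5.
E[W | machine 2] = (7+12)/2 = 19/2.
E[W | machine 3] = (4+9+13)/3 = 26/3.
E[W] = (1/11)·(42/5) + (6/11)·(19/2) + (4/11)·(26/3) = 1501/165.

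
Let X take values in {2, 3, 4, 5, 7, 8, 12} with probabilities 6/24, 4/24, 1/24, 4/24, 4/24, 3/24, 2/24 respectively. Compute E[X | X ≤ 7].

4

P(X ≤ 7) = 19/24.
Σ over the event: 2·1/4 + 3·1/6 + 4·1/24 + 5·1/6 + 7·1/6 = 19/6.
E[X | X ≤ 7] = (19/6) / (19/24) = 4.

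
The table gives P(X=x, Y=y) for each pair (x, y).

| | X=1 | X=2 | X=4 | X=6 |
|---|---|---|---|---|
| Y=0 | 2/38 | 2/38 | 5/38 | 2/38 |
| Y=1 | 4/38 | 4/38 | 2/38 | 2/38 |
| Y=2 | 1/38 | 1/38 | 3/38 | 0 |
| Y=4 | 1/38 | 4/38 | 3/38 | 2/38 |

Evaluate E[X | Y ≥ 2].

P(Y ≥ 2) = 15/38.
Σ X·P over the event = 1·(1/38) + 1·(1/38) + 2·(1/38) + 2·(4/38) + 4·(3/38) + 4·(3/38) + 6·(2/38) = 24/19.
E[X | Y ≥ 2] = (24/19) / (15/38) = 16/5.

16/5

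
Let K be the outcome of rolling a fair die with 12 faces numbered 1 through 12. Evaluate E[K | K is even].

Given K is even, K is equally likely to be any of {2, 4, 6, 8, 10, 12}.
E[K | K is even] = (2 + 4 + 6 + 8 + 10 + 12) / 6 = 7.

7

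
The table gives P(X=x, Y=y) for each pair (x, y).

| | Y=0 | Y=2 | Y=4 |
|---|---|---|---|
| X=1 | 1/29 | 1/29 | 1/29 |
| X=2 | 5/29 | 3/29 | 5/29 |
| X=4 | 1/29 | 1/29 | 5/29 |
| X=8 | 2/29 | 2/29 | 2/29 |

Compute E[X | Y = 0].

31/9

P(Y = 0) = 9/29.
Σ X·P over the event = 1·(1/29) + 2·(5/29) + 4·(1/29) + 8·(2/29) = 31/29.
E[X | Y = 0] = (31/29) / (9/29) = 31/9.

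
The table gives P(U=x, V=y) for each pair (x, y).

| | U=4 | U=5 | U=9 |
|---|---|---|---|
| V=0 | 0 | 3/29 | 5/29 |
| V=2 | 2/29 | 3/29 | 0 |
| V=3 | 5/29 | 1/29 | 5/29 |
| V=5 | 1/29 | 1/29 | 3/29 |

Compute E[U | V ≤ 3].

P(V ≤ 3) = 24/29.
Σ U·P over the event = 4·(2/29) + 4·(5/29) + 5·(3/29) + 5·(3/29) + 5·(1/29) + 9·(5/29) + 9·(5/29) = 153/29.
E[U | V ≤ 3] = (153/29) / (24/29) = 51/8.

51/8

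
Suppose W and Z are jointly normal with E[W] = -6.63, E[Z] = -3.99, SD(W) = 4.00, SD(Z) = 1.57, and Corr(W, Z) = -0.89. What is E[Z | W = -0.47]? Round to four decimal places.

The regression of Z on W has slope ρ·σ_Z/σ_W and passes through (μ_W, μ_Z).
E[Z | W=-0.47] = -3.99 + (-0.89)·(1.57/4.00)·(-0.47 − (-6.63)) = -3.99 + (-0.34932)·(6.16) = -6.1418.

-6.1418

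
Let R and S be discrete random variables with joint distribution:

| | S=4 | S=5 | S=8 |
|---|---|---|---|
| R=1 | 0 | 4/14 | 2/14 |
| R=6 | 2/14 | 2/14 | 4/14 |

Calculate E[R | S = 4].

6

P(S = 4) = 1/7.
Σ R·P over the event = 6·(2/14) = 6/7.
E[R | S = 4] = (6/7) / (1/7) = 6.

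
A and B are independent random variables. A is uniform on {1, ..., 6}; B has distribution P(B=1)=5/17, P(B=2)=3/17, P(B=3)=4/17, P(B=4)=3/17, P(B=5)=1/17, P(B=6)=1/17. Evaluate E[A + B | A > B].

367/56

P(A > B) = 28/51.
Summing (A+B)·P(x,y) over outcomes with A > B gives 367/102.
E[A + B | A > B] = (367/102) / (28/51) = 367/56.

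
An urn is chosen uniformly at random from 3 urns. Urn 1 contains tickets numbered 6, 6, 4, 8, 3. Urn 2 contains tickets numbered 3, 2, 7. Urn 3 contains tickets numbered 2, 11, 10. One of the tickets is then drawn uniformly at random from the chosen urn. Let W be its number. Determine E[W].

E[W | urn 1] = (6+6+4+8+3)/5 = 27/5.
E[W | urn 2] = (3+2+7)/3 = 4.
E[W | urn 3] = (2+11+10)/3 = 23/3.
By the law of total expectation,
E[W] = (1/3)·(27/5) + (1/3)·(4) + (1/3)·(23/3) = 256/45.

256/45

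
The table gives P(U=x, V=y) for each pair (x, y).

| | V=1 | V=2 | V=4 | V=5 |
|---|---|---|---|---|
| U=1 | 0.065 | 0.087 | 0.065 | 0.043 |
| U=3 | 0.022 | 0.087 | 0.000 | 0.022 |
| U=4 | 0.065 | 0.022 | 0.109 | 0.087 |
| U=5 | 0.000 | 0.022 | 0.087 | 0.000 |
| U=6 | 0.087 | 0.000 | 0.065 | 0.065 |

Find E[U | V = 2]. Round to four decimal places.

P(V = 2) = 0.218.
Σ U·P over the event = 1·(0.087) + 3·(0.087) + 4·(0.022) + 5·(0.022) = 0.546.
E[U | V = 2] = (0.546) / (0.218) = 2.5046.

2.5046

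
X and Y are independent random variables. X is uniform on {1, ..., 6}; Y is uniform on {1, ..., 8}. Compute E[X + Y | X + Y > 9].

P(X + Y > 9) = 5/16.
Summing (X+Y)·P(x,y) over outcomes with X + Y > 9 gives 85/24.
E[X + Y | X + Y > 9] = (85/24) / (5/16) = 34/3.

34/3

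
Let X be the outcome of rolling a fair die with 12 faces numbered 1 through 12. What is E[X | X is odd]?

Given X is odd, X is equally likely to be any of {1, 3, 5, 7, 9, 11}.
E[X | X is odd] = (1 + 3 + 5 + 7 + 9 + 11) / 6 = 6.

6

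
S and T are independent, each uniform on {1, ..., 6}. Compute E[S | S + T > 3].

122/33

P(S + T > 3) = 11/12.
Summing S·P(x,y) over outcomes with S + T > 3 gives 61/18.
E[S | S + T > 3] = (61/18) / (11/12) = 122/33.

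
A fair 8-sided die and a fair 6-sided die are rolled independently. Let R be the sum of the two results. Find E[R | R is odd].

P(R is odd) = 1/2.
Σ over the event: 3·1/24 + 5·1/12 + 7·1/8 + 9·1/8 + 11·1/12 + 13·1/24 = 4.
E[R | R is odd] = (4) / (1/2) = 8.

8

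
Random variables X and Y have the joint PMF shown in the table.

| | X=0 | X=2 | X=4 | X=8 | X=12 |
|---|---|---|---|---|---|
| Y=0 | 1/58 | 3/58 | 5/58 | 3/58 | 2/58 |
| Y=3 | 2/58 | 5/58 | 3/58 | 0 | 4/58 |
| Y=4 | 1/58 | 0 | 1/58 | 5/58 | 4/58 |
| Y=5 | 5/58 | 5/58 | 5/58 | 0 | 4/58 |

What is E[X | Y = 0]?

P(Y = 0) = 7/29.
Σ X·P over the event = 0·(1/58) + 2·(3/58) + 4·(5/58) + 8·(3/58) + 12·(2/58) = 37/29.
E[X | Y = 0] = (37/29) / (7/29) = 37/7.

37/7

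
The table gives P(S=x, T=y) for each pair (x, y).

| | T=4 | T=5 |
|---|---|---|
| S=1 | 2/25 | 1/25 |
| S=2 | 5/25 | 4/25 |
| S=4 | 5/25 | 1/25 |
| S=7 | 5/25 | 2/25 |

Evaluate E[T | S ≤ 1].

P(S ≤ 1) = 3/25.
Σ T·P over the event = 4·(2/25) + 5·(1/25) = 13/25.
E[T | S ≤ 1] = (13/25) / (3/25) = 13/3.

13/3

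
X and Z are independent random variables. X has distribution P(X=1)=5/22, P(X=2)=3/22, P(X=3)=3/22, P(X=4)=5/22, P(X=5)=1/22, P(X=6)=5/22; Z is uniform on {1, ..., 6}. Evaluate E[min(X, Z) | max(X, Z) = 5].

P(max(X, Z) = 5) = 7/44.
Summing min(X,Z)·P(x,y) over outcomes with max(X, Z) = 5 gives 5/12.
E[min(X, Z) | max(X, Z) = 5] = (5/12) / (7/44) = 55/21.

55/21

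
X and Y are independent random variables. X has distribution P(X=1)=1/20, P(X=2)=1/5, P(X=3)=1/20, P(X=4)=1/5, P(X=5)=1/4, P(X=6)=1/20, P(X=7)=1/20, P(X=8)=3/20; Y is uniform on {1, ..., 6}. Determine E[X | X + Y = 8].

P(X + Y = 8) = 2/15.
Summing X·P(x,y) over outcomes with X + Y = 8 gives 13/24.
E[X | X + Y = 8] = (13/24) / (2/15) = 65/16.

65/16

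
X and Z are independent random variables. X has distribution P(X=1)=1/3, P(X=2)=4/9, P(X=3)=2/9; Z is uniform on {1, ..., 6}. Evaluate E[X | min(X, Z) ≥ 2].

P(min(X, Z) ≥ 2) = 5/9.
Summing X·P(x,y) over outcomes with min(X, Z) ≥ 2 gives 35/27.
E[X | min(X, Z) ≥ 2] = (35/27) / (5/9) = 7/3.

7/3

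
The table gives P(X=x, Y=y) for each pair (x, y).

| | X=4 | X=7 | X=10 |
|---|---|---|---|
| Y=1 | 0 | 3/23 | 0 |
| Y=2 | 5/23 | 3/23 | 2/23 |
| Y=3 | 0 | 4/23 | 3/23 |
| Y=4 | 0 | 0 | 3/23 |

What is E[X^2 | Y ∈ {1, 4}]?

P(Y ∈ {1, 4}) = 6/23.
Summing X^2·P(X=x,Y=y) over the conditioning event gives 447/23.
E[X^2 | Y ∈ {1, 4}] = (447/23) / (6/23) = 149/2.

149/2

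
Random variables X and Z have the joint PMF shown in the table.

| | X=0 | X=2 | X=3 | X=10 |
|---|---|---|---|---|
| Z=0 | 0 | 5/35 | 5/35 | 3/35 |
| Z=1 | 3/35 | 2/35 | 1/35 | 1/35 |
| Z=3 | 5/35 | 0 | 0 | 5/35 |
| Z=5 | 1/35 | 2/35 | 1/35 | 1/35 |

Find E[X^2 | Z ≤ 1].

P(Z ≤ 1) = 4/7.
Σ X^2·P over the event = 0·(3/35) + 4·(5/35) + 4·(2/35) + 9·(5/35) + 9·(1/35) + 100·(3/35) + 100·(1/35) = 482/35.
E[X^2 | Z ≤ 1] = (482/35) / (4/7) = 241/10.

241/10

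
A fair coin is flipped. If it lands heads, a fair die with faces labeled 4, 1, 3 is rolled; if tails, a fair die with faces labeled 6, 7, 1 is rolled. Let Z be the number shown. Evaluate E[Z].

11/3

E[Z | heads] = (4+1+3)/3 = 8/3.
E[Z | tails] = (6+7+1)/3 = 14/3.
By the law of total expectation,
E[Z] = (1/2)·(8/3) + (1/2)·(14/3) = 11/3.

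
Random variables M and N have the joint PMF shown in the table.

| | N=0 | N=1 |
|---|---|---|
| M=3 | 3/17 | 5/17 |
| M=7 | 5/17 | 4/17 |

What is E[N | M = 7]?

4/9

P(M = 7) = 9/17.
Σ N·P over the event = 0·(5/17) + 1·(4/17) = 4/17.
E[N | M = 7] = (4/17) / (9/17) = 4/9.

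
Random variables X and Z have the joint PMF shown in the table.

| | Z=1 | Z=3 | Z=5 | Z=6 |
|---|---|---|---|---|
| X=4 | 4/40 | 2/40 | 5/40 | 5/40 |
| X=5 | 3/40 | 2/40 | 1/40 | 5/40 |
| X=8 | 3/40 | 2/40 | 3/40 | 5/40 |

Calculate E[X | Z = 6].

P(Z = 6) = 3/8.
Σ X·P over the event = 4·(5/40) + 5·(5/40) + 8·(5/40) = 17/8.
E[X | Z = 6] = (17/8) / (3/8) = 17/3.

17/3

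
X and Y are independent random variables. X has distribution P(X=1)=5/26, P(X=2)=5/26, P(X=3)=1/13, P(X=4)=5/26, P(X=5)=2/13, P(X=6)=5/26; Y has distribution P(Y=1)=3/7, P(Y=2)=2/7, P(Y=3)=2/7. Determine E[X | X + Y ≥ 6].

442/87

P(X + Y ≥ 6) = 87/182.
Summing X·P(x,y) over outcomes with X + Y ≥ 6 gives 17/7.
E[X | X + Y ≥ 6] = (17/7) / (87/182) = 442/87.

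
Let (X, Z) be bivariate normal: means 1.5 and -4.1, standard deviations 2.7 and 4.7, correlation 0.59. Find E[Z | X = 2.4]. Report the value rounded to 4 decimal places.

The regression of Z on X has slope ρ·σ_Z/σ_X and passes through (μ_X, μ_Z).
E[Z | X=2.4] = -4.1 + (0.59)·(4.7/2.7)·(2.4 − (1.5)) = -4.1 + (1.027)·(0.9) = -3.1757.

-3.1757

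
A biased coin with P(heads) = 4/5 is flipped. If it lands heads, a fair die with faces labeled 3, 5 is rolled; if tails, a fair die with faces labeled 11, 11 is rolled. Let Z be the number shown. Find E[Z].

E[Z | heads] = (3+5)/2 = 4.
E[Z | tails] = (11+11)/2 = 11.
E[Z] = (4/5)·(4) + (1/5)·(11) = 27/5.

27/5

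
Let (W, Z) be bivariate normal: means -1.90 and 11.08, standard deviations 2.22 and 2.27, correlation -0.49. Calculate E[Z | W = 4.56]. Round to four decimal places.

7.8433

E[Z | W=x] = μ_Z + ρ(σ_Z/σ_W)(x − μ_W) for jointly normal variables.
E[Z | W=4.56] = 11.08 + (-0.49)·(2.27/2.22)·(4.56 − (-1.90)) = 11.08 + (-0.50104)·(6.46) = 7.8433.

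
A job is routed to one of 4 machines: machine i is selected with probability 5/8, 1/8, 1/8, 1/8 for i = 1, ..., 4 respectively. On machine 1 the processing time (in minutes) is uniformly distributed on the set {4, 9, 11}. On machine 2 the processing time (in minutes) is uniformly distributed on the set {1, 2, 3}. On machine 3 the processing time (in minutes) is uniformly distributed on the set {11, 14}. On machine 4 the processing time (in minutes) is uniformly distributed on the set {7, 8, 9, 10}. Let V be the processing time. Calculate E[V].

E[V | machine 1] = (4+9+11)/3 = 8.
E[V | machine 2] = (1+2+3)/3 = 2.
E[V | machine 3] = (11+14)/2 = 25/2.
E[V | machine 4] = (7+8+9+10)/4 = 17/2.
By the law of total expectation,
E[V] = (5/8)·(8) + (1/8)·(2) + (1/8)·(25/2) + (1/8)·(17/2) = 63/8.

63/8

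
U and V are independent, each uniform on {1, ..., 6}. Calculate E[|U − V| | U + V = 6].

12/5

Outcomes with U + V = 6: (1,5), (2,4), (3,3), (4,2), (5,1), each with probability 1/36.
E[|U − V| | U + V = 6] = (4 + 2 + 0 + 2 + 4) / 5 = 12/5.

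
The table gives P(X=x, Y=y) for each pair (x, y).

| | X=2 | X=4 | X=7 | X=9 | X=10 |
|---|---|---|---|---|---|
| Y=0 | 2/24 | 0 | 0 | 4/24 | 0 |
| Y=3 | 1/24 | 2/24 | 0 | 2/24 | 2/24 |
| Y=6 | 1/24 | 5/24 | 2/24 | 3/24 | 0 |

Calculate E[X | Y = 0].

20/3

P(Y = 0) = 1/4.
Σ X·P over the event = 2·(2/24) + 9·(4/24) = 5/3.
E[X | Y = 0] = (5/3) / (1/4) = 20/3.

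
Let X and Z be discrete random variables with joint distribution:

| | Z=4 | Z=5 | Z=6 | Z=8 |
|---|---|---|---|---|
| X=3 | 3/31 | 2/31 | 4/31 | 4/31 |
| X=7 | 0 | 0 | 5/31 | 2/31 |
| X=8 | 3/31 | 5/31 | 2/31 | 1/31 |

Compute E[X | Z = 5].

46/7

P(Z = 5) = 7/31.
Σ X·P over the event = 3·(2/31) + 8·(5/31) = 46/31.
E[X | Z = 5] = (46/31) / (7/31) = 46/7.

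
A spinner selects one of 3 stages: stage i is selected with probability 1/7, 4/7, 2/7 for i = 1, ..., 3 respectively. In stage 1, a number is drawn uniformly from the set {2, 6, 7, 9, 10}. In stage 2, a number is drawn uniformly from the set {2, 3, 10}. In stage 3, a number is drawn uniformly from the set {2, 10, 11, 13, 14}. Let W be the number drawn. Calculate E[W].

E[W | stage 1] = (2+6+7+9+10)/5 = 34/5.
E[W | stage 2] = (2+3+10)/3 = 5.
E[W | stage 3] = (2+10+11+13+14)/5 = 10.
E[W] = (1/7)·(34/5) + (4/7)·(5) + (2/7)·(10) = 234/35.

234/35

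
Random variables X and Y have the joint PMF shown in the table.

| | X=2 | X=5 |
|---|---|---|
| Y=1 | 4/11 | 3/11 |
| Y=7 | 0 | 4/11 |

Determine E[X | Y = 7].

P(Y = 7) = 4/11.
Summing X·P(X=x,Y=y) over the conditioning event gives 20/11.
E[X | Y = 7] = (20/11) / (4/11) = 5.

5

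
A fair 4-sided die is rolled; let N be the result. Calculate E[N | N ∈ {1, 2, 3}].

2

P(N ∈ {1, 2, 3}) = 3/4.
Σ over the event: 1·1/4 + 2·1/4 + 3·1/4 = 3/2.
E[N | N ∈ {1, 2, 3}] = (3/2) / (3/4) = 2.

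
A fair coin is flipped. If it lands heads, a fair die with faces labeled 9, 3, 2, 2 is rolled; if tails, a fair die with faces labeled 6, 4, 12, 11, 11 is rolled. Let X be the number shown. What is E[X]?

E[X | heads] = (9+3+2+2)/4 = 4.
E[X | tails] = (6+4+12+11+11)/5 = 44/5.
By the law of total expectation,
E[X] = (1/2)·(4) + (1/2)·(44/5) = 32/5.

32/5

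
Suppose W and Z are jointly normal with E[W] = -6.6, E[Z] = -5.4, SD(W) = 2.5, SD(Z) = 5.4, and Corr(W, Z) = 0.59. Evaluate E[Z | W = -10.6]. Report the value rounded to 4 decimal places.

E[Z | W=x] = μ_Z + ρ(σ_Z/σ_W)(x − μ_W) for jointly normal variables.
E[Z | W=-10.6] = -5.4 + (0.59)·(5.4/2.5)·(-10.6 − (-6.6)) = -5.4 + (1.2744)·(-4) = -10.4976.

-10.4976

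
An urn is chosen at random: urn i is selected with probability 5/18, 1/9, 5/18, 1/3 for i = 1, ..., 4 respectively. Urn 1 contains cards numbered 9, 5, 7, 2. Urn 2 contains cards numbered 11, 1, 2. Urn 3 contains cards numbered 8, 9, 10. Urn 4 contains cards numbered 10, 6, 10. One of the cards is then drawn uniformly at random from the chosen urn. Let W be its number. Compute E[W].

E[W | urn 1] = (9+5+7+2)/4 = 23/4.
E[W | urn 2] = (11+1+2)/3 = 14/3.
E[W | urn 3] = (8+9+10)/3 = 9.
E[W | urn 4] = (10+6+10)/3 = 26/3.
By the law of total expectation,
E[W] = (5/18)·(23/4) + (1/9)·(14/3) + (5/18)·(9) + (1/3)·(26/3) = 1621/216.

1621/216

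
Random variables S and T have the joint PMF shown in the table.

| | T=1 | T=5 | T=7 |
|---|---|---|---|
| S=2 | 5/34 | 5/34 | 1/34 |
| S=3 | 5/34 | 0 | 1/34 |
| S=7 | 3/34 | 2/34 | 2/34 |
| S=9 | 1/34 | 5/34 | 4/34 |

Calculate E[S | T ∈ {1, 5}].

62/13

P(T ∈ {1, 5}) = 13/17.
Summing S·P(S=x,T=y) over the conditioning event gives 62/17.
E[S | T ∈ {1, 5}] = (62/17) / (13/17) = 62/13.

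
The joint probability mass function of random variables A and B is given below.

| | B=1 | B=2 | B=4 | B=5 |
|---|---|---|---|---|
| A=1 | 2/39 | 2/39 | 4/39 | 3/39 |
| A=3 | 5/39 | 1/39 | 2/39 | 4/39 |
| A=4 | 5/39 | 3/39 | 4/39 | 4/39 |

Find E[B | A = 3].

35/12

P(A = 3) = 4/13.
Σ B·P over the event = 1·(5/39) + 2·(1/39) + 4·(2/39) + 5·(4/39) = 35/39.
E[B | A = 3] = (35/39) / (4/13) = 35/12.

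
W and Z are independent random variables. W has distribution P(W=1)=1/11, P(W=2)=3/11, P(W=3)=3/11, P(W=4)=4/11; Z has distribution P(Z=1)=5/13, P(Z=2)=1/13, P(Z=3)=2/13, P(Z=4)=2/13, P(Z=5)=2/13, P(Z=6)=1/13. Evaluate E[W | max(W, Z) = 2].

P(max(W, Z) = 2) = 19/143.
Summing W·P(x,y) over outcomes with max(W, Z) = 2 gives 37/143.
E[W | max(W, Z) = 2] = (37/143) / (19/143) = 37/19.

37/19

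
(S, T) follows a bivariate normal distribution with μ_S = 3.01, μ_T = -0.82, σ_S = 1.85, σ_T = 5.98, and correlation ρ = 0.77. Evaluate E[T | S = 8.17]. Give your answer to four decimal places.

12.0231

For a bivariate normal, E[T | S=x] = μ_T + ρ·(σ_T/σ_S)·(x − μ_S).
E[T | S=8.17] = -0.82 + (0.77)·(5.98/1.85)·(8.17 − (3.01)) = -0.82 + (2.48897)·(5.16) = 12.0231.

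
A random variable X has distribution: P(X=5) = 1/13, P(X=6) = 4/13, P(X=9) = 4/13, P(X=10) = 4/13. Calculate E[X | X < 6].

P(X < 6) = 1/13.
Σ over the event: 5·1/13 = 5/13.
E[X | X < 6] = (5/13) / (1/13) = 5.

5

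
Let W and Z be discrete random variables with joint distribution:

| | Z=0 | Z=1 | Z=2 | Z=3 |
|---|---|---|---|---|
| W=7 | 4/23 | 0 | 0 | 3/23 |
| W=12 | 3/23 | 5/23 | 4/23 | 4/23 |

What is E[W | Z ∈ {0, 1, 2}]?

P(Z ∈ {0, 1, 2}) = 16/23.
Σ W·P over the event = 7·(4/23) + 12·(3/23) + 12·(5/23) + 12·(4/23) = 172/23.
E[W | Z ∈ {0, 1, 2}] = (172/23) / (16/23) = 43/4.

43/4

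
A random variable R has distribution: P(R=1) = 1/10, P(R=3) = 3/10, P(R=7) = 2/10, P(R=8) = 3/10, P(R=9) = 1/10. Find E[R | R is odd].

P(R is odd) = 7/10.
Σ over the event: 1·1/10 + 3·3/10 + 7·1/5 + 9·1/10 = 33/10.
E[R | R is odd] = (33/10) / (7/10) = 33/7.

33/7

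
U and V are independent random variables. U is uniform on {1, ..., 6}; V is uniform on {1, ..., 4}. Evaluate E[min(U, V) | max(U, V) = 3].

9/5

Outcomes with max(U, V) = 3: (1,3), (2,3), (3,1), (3,2), (3,3), each with probability 1/24.
E[min(U, V) | max(U, V) = 3] = (1 + 2 + 1 + 2 + 3) / 5 = 9/5.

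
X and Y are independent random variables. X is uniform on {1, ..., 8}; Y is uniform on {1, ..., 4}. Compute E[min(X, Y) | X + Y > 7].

P(X + Y > 7) = 7/16.
Summing min(X,Y)·P(x,y) over outcomes with X + Y > 7 gives 5/4.
E[min(X, Y) | X + Y > 7] = (5/4) / (7/16) = 20/7.

20/7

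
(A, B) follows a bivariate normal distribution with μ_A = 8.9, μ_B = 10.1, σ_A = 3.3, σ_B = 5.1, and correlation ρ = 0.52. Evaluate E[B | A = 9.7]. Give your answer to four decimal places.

E[B | A=x] = μ_B + ρ(σ_B/σ_A)(x − μ_A) for jointly normal variables.
E[B | A=9.7] = 10.1 + (0.52)·(5.1/3.3)·(9.7 − (8.9)) = 10.1 + (0.80364)·(0.8) = 10.7429.

10.7429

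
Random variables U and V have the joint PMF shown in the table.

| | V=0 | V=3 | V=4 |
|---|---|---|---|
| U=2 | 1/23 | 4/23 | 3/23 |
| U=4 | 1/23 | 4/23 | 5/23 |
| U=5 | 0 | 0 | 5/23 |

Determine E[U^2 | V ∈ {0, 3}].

10

P(V ∈ {0, 3}) = 10/23.
Summing U^2·P(U=x,V=y) over the conditioning event gives 100/23.
E[U^2 | V ∈ {0, 3}] = (100/23) / (10/23) = 10.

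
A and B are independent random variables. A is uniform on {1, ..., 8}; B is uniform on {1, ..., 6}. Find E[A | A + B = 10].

Outcomes with A + B = 10: (4,6), (5,5), (6,4), (7,3), (8,2), each with probability 1/48.
E[A | A + B = 10] = (4 + 5 + 6 + 7 + 8) / 5 = 6.

6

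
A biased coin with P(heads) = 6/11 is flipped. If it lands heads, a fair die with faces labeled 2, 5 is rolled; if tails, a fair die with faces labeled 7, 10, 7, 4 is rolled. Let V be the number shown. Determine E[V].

56/11

E[V | heads] = (2+5)/2 = 7/2.
E[V | tails] = (7+10+7+4)/4 = 7.
By the law of total expectation,
E[V] = (6/11)·(7/2) + (5/11)·(7) = 56/11.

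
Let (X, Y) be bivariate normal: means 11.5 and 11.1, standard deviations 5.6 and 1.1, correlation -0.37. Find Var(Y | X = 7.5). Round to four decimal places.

Var(Y | X=x) = (1 − ρ²)·σ_Y².
Var(Y | X=7.5) = (1.1)²·(1 − (-0.37)²) = 1.21·0.8631 = 1.0444.

1.0444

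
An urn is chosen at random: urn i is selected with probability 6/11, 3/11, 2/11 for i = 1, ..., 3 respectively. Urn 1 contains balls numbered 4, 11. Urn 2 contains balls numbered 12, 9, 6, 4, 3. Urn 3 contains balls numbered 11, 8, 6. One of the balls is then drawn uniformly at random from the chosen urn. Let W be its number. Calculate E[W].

E[W | urn 1] = (4+11)/2 = 15/2.
E[W | urn 2] = (12+9+6+4+3)/5 = 34/5.
E[W | urn 3] = (11+8+6)/3 = 25/3.
E[W] = (6/11)·(15/2) + (3/11)·(34/5) + (2/11)·(25/3) = 1231/165.

1231/165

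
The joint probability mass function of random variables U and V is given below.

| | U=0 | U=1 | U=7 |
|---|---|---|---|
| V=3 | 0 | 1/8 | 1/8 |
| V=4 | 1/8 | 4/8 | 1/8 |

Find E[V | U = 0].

P(U = 0) = 1/8.
Σ V·P over the event = 4·(1/8) = 1/2.
E[V | U = 0] = (1/2) / (1/8) = 4.

4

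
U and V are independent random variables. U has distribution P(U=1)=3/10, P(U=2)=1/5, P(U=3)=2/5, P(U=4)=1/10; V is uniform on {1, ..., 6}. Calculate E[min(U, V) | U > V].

20/13

P(U > V) = 13/60.
Summing min(U,V)·P(x,y) over outcomes with U > V gives 1/3.
E[min(U, V) | U > V] = (1/3) / (13/60) = 20/13.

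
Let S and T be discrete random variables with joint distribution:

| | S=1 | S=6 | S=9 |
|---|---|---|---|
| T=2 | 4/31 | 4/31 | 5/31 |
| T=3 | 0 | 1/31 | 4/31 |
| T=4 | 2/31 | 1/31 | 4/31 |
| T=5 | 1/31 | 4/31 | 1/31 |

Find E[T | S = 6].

P(S = 6) = 10/31.
Σ T·P over the event = 2·(4/31) + 3·(1/31) + 4·(1/31) + 5·(4/31) = 35/31.
E[T | S = 6] = (35/31) / (10/31) = 7/2.

7/2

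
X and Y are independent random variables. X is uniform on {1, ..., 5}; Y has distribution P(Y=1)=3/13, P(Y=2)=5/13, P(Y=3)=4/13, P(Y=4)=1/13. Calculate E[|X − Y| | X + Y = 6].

24/13

P(X + Y = 6) = 1/5.
Summing |X−Y|·P(x,y) over outcomes with X + Y = 6 gives 24/65.
E[|X − Y| | X + Y = 6] = (24/65) / (1/5) = 24/13.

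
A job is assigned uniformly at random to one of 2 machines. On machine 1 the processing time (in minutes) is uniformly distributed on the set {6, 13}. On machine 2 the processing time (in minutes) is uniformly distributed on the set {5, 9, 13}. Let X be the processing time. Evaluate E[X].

37/4

E[X | machine 1] = (6+13)/2 = 19/2.
E[X | machine 2] = (5+9+13)/3 = 9.
By the law of total expectation,
E[X] = (1/2)·(19/2) + (1/2)·(9) = 37/4.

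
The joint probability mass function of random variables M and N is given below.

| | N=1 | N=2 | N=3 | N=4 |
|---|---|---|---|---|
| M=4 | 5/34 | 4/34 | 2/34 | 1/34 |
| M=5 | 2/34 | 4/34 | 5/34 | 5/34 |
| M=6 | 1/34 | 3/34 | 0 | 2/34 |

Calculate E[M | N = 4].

41/8

P(N = 4) = 4/17.
Σ M·P over the event = 4·(1/34) + 5·(5/34) + 6·(2/34) = 41/34.
E[M | N = 4] = (41/34) / (4/17) = 41/8.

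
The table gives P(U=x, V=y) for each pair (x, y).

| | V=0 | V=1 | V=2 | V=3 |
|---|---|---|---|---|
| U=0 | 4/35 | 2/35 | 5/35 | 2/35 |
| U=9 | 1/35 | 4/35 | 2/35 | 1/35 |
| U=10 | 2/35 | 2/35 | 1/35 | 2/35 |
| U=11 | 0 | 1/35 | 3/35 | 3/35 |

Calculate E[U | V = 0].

29/7

P(V = 0) = 1/5.
Σ U·P over the event = 0·(4/35) + 9·(1/35) + 10·(2/35) = 29/35.
E[U | V = 0] = (29/35) / (1/5) = 29/7.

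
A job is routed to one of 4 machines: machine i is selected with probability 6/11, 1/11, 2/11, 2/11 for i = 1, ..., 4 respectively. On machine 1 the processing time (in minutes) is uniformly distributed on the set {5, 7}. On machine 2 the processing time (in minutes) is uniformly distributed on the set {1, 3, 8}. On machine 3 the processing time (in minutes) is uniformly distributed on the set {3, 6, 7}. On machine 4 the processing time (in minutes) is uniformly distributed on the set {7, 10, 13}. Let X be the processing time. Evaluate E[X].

212/33

E[X | machine 1] = (5+7)/2 = 6.
E[X | machine 2] = (1+3+8)/3 = 4.
E[X | machine 3] = (3+6+7)/3 = 16/3.
E[X | machine 4] = (7+10+13)/3 = 10.
By the law of total expectation,
E[X] = (6/11)·(6) + (1/11)·(4) + (2/11)·(16/3) + (2/11)·(10) = 212/33.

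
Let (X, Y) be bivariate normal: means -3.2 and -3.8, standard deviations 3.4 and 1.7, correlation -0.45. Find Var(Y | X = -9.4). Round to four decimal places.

2.3048

The conditional variance in a bivariate normal is σ_Y²(1 − ρ²), independent of x.
Var(Y | X=-9.4) = (1.7)²·(1 − (-0.45)²) = 2.89·0.7975 = 2.3048.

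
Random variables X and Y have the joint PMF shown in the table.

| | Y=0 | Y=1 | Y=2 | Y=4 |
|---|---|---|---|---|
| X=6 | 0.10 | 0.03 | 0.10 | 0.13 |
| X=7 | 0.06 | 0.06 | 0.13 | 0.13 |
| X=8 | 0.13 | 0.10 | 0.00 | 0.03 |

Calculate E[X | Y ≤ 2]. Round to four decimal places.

7.0000

P(Y ≤ 2) = 0.71.
Σ X·P over the event = 6·(0.10) + 6·(0.03) + 6·(0.10) + 7·(0.06) + 7·(0.06) + 7·(0.13) + 8·(0.13) + 8·(0.10) = 4.97.
E[X | Y ≤ 2] = (4.97) / (0.71) = 7.0000.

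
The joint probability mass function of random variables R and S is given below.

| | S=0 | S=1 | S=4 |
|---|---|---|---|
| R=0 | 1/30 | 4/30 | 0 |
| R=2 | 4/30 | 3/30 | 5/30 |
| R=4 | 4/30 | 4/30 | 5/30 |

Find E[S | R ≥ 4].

24/13

P(R ≥ 4) = 13/30.
Summing S·P(R=x,S=y) over the conditioning event gives 4/5.
E[S | R ≥ 4] = (4/5) / (13/30) = 24/13.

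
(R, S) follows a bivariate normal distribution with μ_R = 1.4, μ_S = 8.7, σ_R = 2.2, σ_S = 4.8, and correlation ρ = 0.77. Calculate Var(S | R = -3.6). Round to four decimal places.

9.3796

Var(S | R=x) = (1 − ρ²)·σ_S².
Var(S | R=-3.6) = (4.8)²·(1 − (0.77)²) = 23.04·0.4071 = 9.3796.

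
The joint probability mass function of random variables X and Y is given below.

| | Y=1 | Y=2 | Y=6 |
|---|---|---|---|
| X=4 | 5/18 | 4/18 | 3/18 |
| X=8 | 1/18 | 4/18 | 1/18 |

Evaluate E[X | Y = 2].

P(Y = 2) = 4/9.
Σ X·P over the event = 4·(4/18) + 8·(4/18) = 8/3.
E[X | Y = 2] = (8/3) / (4/9) = 6.

6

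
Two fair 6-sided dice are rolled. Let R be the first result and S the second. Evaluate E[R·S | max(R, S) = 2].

8/3

P(max(R, S) = 2) = 1/12.
Summing RS·P(x,y) over outcomes with max(R, S) = 2 gives 2/9.
E[R·S | max(R, S) = 2] = (2/9) / (1/12) = 8/3.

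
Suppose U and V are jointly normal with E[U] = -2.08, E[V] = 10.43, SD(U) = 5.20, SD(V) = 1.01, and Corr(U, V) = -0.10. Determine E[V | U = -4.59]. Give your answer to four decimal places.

10.4788

The regression of V on U has slope ρ·σ_V/σ_U and passes through (μ_U, μ_V).
E[V | U=-4.59] = 10.43 + (-0.10)·(1.01/5.20)·(-4.59 − (-2.08)) = 10.43 + (-0.019423)·(-2.51) = 10.4788.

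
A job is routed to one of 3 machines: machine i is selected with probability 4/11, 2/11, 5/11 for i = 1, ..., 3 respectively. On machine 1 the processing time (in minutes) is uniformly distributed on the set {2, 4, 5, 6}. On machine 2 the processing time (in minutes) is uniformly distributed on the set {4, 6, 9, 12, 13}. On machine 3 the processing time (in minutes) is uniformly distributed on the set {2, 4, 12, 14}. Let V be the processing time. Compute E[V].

373/55

E[V | machine 1] = (2+4+5+6)/4 = 17/4.
E[V | machine 2] = (4+6+9+12+13)/5 = 44/5.
E[V | machine 3] = (2+4+12+14)/4 = 8.
E[V] = (4/11)·(17/4) + (2/11)·(44/5) + (5/11)·(8) = 373/55.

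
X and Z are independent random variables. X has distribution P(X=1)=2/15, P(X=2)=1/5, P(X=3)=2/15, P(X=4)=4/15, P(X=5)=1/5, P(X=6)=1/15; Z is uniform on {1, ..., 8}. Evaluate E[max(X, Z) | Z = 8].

P(Z = 8) = 1/8.
Summing max(X,Z)·P(x,y) over outcomes with Z = 8 gives 1.
E[max(X, Z) | Z = 8] = (1) / (1/8) = 8.

8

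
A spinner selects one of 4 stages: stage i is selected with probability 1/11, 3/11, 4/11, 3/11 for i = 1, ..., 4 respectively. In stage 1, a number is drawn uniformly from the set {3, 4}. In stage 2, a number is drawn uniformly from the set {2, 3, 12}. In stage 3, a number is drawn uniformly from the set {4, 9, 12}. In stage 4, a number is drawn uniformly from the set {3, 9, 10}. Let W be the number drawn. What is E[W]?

455/66

E[W | stage 1] = (3+4)/2 = 7/2.
E[W | stage 2] = (2+3+12)/3 = 17/3.
E[W | stage 3] = (4+9+12)/3 = 25/3.
E[W | stage 4] = (3+9+10)/3 = 22/3.
E[W] = (1/11)·(7/2) + (3/11)·(17/3) + (4/11)·(25/3) + (3/11)·(22/3) = 455/66.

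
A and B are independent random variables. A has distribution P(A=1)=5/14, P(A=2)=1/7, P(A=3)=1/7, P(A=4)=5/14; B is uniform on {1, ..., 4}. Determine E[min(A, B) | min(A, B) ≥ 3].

P(min(A, B) ≥ 3) = 1/4.
Summing min(A,B)·P(x,y) over outcomes with min(A, B) ≥ 3 gives 47/56.
E[min(A, B) | min(A, B) ≥ 3] = (47/56) / (1/4) = 47/14.

47/14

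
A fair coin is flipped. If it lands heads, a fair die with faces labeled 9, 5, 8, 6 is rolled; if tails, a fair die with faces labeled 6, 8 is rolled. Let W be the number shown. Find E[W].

E[W | heads] = (9+5+8+6)/4 = 7.
E[W | tails] = (6+8)/2 = 7.
E[W] = (1/2)·(7) + (1/2)·(7) = 7.

7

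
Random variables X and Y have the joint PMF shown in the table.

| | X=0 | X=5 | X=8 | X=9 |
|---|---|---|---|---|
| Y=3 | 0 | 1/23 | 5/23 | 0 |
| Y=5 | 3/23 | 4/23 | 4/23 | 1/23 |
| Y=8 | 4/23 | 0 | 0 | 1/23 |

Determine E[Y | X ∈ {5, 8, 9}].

P(X ∈ {5, 8, 9}) = 16/23.
Σ Y·P over the event = 3·(1/23) + 5·(4/23) + 3·(5/23) + 5·(4/23) + 5·(1/23) + 8·(1/23) = 71/23.
E[Y | X ∈ {5, 8, 9}] = (71/23) / (16/23) = 71/16.

71/16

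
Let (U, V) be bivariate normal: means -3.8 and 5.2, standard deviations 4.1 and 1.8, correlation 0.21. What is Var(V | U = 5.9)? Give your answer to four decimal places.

3.0971

The conditional variance in a bivariate normal is σ_V²(1 − ρ²), independent of x.
Var(V | U=5.9) = (1.8)²·(1 − (0.21)²) = 3.24·0.9559 = 3.0971.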